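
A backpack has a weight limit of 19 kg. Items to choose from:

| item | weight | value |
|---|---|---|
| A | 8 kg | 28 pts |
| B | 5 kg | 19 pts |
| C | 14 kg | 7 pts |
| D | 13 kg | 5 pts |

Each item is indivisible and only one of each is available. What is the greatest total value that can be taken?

This is a 0/1 knapsack; check combinations near the capacity.
- A+B: weight 8+5=13, value 28+19=47
- A: weight 8, value 28
- B+C: weight 5+14=19, value 19+7=26
Best: 47 pts.

47 pts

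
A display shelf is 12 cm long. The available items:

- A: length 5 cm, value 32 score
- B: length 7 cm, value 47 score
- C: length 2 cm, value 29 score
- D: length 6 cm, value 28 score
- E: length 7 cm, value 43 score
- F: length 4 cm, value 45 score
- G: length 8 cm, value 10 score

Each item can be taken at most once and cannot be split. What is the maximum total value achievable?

106 score

This is a 0/1 knapsack; check combinations near the capacity.
- A+C+F: length 5+2+4=11, value 32+29+45=106
- C+D+F: length 2+6+4=12, value 29+28+45=102
- B+F: length 7+4=11, value 47+45=92
- E+F: length 7+4=11, value 43+45=88
- A+B: length 5+7=12, value 32+47=79
Best: 106 score.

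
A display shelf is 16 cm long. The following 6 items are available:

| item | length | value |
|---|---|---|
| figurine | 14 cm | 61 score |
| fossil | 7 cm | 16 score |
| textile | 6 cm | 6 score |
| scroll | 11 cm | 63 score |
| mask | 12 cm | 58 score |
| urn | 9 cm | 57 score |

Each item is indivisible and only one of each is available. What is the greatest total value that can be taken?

73 score

Check high-value combinations within 16 cm:
- fossil+urn: length 7+9=16, value 16+57=73
- scroll: length 11, value 63
- textile+urn: length 6+9=15, value 6+57=63
- figurine: length 14, value 61
Best: 73 score.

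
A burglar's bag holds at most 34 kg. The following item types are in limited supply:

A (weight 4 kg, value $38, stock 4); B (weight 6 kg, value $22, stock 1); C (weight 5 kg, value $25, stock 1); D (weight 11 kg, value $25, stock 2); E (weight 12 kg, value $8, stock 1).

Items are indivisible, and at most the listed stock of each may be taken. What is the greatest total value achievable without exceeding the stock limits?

Top feasible selections:
- 4×A + 1×C + 1×D: weight 32, value 202
- 4×A + 1×B + 1×C: weight 27, value 199
Best: $202.

$202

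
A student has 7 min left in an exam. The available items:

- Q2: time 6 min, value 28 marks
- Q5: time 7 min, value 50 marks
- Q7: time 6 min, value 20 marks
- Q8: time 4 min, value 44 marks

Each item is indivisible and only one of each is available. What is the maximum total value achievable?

Check high-value combinations within 7 min:
- Q5: time 7, value 50
- Q8: time 4, value 44
- Q2: time 6, value 28
Best: 50 marks.

50 marks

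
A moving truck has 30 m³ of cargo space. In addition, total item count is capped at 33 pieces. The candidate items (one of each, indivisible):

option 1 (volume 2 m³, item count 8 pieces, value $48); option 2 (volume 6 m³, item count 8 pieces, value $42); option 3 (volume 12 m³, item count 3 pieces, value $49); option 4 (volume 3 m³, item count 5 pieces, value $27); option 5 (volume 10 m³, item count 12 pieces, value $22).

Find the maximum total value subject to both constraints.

Feasible sets respecting both limits:
- option 1+option 2+option 3+option 4: volume 23, item count 24, value 166
- option 1+option 2+option 3+option 5: volume 30, item count 31, value 161
- option 1+option 3+option 4+option 5: volume 27, item count 28, value 146
- option 1+option 2+option 3: volume 20, item count 19, value 139
Best: $166.

$166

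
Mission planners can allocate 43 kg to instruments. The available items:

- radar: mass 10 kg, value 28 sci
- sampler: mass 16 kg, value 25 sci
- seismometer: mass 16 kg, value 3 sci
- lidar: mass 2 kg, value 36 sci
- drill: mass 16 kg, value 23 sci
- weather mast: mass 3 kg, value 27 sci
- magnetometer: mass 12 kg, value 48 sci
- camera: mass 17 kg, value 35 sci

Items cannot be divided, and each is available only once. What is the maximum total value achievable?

Check high-value combinations within 43 kg:
- radar+sampler+lidar+weather mast+magnetometer: mass 10+16+2+3+12=43, value 28+25+36+27+48=164
- radar+lidar+drill+weather mast+magnetometer: mass 10+2+16+3+12=43, value 28+36+23+27+48=162
- radar+lidar+magnetometer+camera: mass 10+2+12+17=41, value 28+36+48+35=147
- lidar+weather mast+magnetometer+camera: mass 2+3+12+17=34, value 36+27+48+35=146
Best: 164 sci.

164 sci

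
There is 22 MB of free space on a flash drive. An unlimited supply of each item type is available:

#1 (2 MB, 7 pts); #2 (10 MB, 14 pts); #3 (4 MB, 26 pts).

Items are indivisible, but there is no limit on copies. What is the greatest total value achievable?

Best value-per-unit is #3 at 26/4; filling with it alone gives 5×26 = 130.
Optimal mix: 1×#1 + 5×#3 → size 22, value 137.

137 pts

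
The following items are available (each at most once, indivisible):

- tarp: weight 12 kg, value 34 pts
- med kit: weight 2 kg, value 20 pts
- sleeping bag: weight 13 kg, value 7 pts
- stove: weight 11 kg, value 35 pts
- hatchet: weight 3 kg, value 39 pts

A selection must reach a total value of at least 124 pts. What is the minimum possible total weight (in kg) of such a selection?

28

Subsets with value ≥ 124, sorted by total weight:
- tarp+med kit+stove+hatchet: weight 28, value 128
- tarp+med kit+sleeping bag+stove+hatchet: weight 41, value 135
Minimum weight: 28 kg.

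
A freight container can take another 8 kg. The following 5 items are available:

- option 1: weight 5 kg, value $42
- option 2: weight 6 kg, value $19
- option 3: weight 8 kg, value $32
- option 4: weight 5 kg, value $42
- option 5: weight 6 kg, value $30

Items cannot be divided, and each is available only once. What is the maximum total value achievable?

Check high-value combinations within 8 kg:
- option 1: weight 5, value 42
- option 4: weight 5, value 42
- option 3: weight 8, value 32
Best: $42.

$42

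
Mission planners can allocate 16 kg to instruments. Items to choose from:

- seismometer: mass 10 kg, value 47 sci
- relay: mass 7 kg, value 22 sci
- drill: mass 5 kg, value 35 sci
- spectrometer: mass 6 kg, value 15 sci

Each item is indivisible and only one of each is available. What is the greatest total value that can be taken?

Check high-value combinations within 16 kg:
- seismometer+drill: mass 10+5=15, value 47+35=82
- seismometer+spectrometer: mass 10+6=16, value 47+15=62
- relay+drill: mass 7+5=12, value 22+35=57
- drill+spectrometer: mass 5+6=11, value 35+15=50
Best: 82 sci.

82 sci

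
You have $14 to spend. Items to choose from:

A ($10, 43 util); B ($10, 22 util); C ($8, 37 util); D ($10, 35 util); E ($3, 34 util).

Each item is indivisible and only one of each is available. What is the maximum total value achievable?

77 util

Check high-value combinations within $14:
- A+E: cost 10+3=13, value 43+34=77
- C+E: cost 8+3=11, value 37+34=71
- D+E: cost 10+3=13, value 35+34=69
Best: 77 util.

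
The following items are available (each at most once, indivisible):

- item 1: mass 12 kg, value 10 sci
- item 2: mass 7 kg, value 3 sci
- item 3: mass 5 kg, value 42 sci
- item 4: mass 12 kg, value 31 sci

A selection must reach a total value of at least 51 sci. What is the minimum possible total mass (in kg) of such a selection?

17

Subsets with value ≥ 51, sorted by total mass:
- item 3+item 4: mass 17, value 73
- item 1+item 3: mass 17, value 52
- item 2+item 3+item 4: mass 24, value 76
- item 1+item 2+item 3: mass 24, value 55
Minimum mass: 17 kg.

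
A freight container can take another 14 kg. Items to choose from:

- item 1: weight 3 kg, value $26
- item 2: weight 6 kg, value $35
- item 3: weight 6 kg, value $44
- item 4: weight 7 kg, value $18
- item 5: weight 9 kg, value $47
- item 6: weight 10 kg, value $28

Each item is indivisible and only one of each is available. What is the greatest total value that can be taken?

This is a 0/1 knapsack; check combinations near the capacity.
- item 2+item 3: weight 6+6=12, value 35+44=79
- item 1+item 5: weight 3+9=12, value 26+47=73
- item 1+item 3: weight 3+6=9, value 26+44=70
Best: $79.

$79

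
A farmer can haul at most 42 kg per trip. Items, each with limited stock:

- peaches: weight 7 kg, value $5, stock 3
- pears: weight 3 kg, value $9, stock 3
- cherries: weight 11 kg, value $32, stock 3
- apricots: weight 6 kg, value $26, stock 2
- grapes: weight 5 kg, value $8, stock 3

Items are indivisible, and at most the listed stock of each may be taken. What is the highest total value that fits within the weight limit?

Top feasible selections:
- 2×pears + 2×cherries + 2×apricots: weight 40, value 134
- 1×pears + 2×cherries + 2×apricots + 1×grapes: weight 42, value 133
- 1×pears + 3×cherries + 1×apricots: weight 42, value 131
Best: $134.

$134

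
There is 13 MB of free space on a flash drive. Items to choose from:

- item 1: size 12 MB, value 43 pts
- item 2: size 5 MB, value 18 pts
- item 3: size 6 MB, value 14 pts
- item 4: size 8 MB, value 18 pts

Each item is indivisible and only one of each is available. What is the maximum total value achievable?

43 pts

Check high-value combinations within 13 MB:
- item 1: size 12, value 43
- item 2+item 4: size 5+8=13, value 18+18=36
- item 2+item 3: size 5+6=11, value 18+14=32
Best: 43 pts.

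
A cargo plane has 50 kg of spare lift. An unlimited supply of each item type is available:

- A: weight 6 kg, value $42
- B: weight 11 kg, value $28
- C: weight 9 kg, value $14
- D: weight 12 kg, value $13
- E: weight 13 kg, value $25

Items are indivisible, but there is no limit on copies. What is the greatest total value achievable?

$336

Best value-per-unit is A at 42/6, and filling with it alone uses weight 8×6=48. No mix of the others beats 8×42 = 336.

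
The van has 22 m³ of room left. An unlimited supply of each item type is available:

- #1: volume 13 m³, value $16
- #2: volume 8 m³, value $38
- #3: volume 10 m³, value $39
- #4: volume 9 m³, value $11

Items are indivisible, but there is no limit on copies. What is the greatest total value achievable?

$78

Best value-per-unit is #2 at 38/8; filling with it alone gives 2×38 = 76.
Optimal mix: 2×#3 → volume 20, value 78.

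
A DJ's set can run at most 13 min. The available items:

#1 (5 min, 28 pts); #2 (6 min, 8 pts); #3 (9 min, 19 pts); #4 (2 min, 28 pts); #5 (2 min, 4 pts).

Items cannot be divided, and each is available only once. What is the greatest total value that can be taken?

64 pts

Check high-value combinations within 13 min:
- #1+#2+#4: duration 5+6+2=13, value 28+8+28=64
- #1+#4+#5: duration 5+2+2=9, value 28+28+4=60
- #1+#4: duration 5+2=7, value 28+28=56
- #3+#4+#5: duration 9+2+2=13, value 19+28+4=51
Best: 64 pts.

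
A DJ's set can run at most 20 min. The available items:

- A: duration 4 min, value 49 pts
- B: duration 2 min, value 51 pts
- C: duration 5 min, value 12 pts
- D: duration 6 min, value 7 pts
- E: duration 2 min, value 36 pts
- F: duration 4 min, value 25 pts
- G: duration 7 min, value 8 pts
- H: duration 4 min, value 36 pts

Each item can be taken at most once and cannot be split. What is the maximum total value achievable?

Check high-value combinations within 20 min:
- A+B+E+F+H: duration 4+2+2+4+4=16, value 49+51+36+25+36=197
- A+B+C+E+H: duration 4+2+5+2+4=17, value 49+51+12+36+36=184
- A+B+E+G+H: duration 4+2+2+7+4=19, value 49+51+36+8+36=180
- A+B+D+E+H: duration 4+2+6+2+4=18, value 49+51+7+36+36=179
Best: 197 pts.

197 pts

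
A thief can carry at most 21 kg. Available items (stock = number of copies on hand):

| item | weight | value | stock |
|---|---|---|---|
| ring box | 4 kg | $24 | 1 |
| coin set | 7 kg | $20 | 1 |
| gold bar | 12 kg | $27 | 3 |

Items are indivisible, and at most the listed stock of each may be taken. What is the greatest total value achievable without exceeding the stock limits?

$51

Best selections within weight 21 and stock limits:
- 1×ring box + 1×gold bar: weight 16, value 51
- 1×coin set + 1×gold bar: weight 19, value 47
- 1×ring box + 1×coin set: weight 11, value 44
- 1×gold bar: weight 12, value 27
Best: $51.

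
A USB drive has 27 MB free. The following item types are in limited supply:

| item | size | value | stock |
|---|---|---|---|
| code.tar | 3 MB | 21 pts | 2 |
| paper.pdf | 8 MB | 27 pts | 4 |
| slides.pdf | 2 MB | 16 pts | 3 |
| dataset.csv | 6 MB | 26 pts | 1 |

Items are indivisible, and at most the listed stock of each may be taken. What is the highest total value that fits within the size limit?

143 pts

Best selections within size 27 and stock limits:
- 2×code.tar + 1×paper.pdf + 3×slides.pdf + 1×dataset.csv: size 26, value 143
- 2×code.tar + 2×paper.pdf + 2×slides.pdf: size 26, value 128
- 2×code.tar + 1×paper.pdf + 2×slides.pdf + 1×dataset.csv: size 24, value 127
- 1×code.tar + 2×paper.pdf + 3×slides.pdf: size 25, value 123
Best: 143 pts.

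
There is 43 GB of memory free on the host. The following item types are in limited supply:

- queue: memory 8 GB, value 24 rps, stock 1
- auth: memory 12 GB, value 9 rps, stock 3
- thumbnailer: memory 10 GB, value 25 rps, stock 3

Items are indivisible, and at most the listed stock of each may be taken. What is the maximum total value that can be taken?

Best selections within memory 43 and stock limits:
- 1×queue + 3×thumbnailer: memory 38, value 99
- 1×auth + 3×thumbnailer: memory 42, value 84
- 1×queue + 1×auth + 2×thumbnailer: memory 40, value 83
- 3×thumbnailer: memory 30, value 75
Best: 99 rps.

99 rps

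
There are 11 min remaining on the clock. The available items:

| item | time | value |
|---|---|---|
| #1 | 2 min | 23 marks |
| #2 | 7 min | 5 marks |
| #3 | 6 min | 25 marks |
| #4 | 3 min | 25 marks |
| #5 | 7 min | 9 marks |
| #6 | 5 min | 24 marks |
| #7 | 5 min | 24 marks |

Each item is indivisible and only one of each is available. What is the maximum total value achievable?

Check high-value combinations within 11 min:
- #1+#3+#4: time 2+6+3=11, value 23+25+25=73
- #1+#4+#6: time 2+3+5=10, value 23+25+24=72
- #1+#4+#7: time 2+3+5=10, value 23+25+24=72
Best: 73 marks.

73 marks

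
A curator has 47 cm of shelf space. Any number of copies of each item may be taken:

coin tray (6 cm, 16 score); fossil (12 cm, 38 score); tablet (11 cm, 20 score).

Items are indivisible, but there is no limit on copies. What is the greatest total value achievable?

Best value-per-unit is fossil at 38/12; filling with it alone gives 3×38 = 114.
Optimal mix: 3×fossil + 1×tablet → length 47, value 134.

134 score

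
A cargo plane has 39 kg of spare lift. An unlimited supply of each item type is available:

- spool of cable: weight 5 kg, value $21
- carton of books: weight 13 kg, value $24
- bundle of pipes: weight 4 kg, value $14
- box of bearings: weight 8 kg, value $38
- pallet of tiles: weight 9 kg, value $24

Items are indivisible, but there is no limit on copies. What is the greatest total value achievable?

Best value-per-unit is box of bearings at 38/8; filling with it alone gives 4×38 = 152.
Optimal mix: 3×spool of cable + 3×box of bearings → weight 39, value 177.

$177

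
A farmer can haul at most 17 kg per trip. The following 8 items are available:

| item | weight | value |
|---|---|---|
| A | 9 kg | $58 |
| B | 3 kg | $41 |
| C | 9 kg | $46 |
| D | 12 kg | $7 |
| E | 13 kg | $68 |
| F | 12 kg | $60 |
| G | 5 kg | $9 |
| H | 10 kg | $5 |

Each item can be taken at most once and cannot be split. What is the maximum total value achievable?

Check high-value combinations within 17 kg:
- B+E: weight 3+13=16, value 41+68=109
- A+B+G: weight 9+3+5=17, value 58+41+9=108
- B+F: weight 3+12=15, value 41+60=101
- A+B: weight 9+3=12, value 58+41=99
Best: $109.

$109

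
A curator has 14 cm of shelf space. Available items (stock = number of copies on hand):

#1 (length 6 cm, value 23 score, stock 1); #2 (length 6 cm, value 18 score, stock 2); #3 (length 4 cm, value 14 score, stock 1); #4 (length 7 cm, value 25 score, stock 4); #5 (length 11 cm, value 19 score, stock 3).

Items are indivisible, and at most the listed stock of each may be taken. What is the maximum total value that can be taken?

Top feasible selections:
- 2×#4: length 14, value 50
- 1×#1 + 1×#4: length 13, value 48
- 1×#2 + 1×#4: length 13, value 43
- 1×#1 + 1×#2: length 12, value 41
Best: 50 score.

50 score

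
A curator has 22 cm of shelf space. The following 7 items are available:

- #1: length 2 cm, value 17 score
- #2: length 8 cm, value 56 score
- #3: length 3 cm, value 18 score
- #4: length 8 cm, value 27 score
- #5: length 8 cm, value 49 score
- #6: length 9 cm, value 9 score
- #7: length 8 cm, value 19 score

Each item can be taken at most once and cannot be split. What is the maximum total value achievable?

Check high-value combinations within 22 cm:
- #1+#2+#3+#5: length 2+8+3+8=21, value 17+56+18+49=140
- #2+#3+#5: length 8+3+8=19, value 56+18+49=123
- #1+#2+#5: length 2+8+8=18, value 17+56+49=122
- #1+#2+#3+#4: length 2+8+3+8=21, value 17+56+18+27=118
Best: 140 score.

140 score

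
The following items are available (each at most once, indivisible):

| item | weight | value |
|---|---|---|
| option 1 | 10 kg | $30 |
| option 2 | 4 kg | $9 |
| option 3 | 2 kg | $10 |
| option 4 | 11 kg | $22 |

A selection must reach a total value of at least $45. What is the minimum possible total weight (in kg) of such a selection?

Subsets with value ≥ 45, sorted by total weight:
- option 1+option 2+option 3: weight 16, value 49
- option 1+option 4: weight 21, value 52
- option 1+option 3+option 4: weight 23, value 62
Minimum weight: 16 kg.

16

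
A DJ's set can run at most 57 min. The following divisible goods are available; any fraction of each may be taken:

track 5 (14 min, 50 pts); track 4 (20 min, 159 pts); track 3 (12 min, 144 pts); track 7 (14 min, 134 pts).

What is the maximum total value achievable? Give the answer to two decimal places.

Take in order of value per unit:
- track 3 (144/12 per unit): all 12 → value 144, running total 144.00
- track 7 (134/14 per unit): all 14 → value 134, running total 278.00
- track 4 (159/20 per unit): all 20 → value 159, running total 437.00
- track 5 (50/14 per unit): 11 of 14 → value 11×50/14 = 39.2857, running total 476.29
Total 476.29.

476.29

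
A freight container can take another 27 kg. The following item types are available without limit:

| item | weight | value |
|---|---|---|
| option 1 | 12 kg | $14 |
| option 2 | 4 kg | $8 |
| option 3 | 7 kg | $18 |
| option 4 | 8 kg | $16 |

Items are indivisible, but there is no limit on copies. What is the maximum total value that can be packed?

$62

Best value-per-unit is option 3 at 18/7; filling with it alone gives 3×18 = 54.
Optimal mix: 1×option 2 + 3×option 3 → weight 25, value 62.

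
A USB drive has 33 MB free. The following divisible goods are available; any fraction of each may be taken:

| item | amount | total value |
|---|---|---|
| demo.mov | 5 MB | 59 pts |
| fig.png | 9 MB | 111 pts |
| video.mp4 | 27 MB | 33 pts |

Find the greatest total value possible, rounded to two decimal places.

193.22

Take in order of value per unit:
- fig.png (111/9 per unit): all 9 → value 111, running total 111.00
- demo.mov (59/5 per unit): all 5 → value 59, running total 170.00
- video.mp4 (33/27 per unit): 19 of 27 → value 19×33/27 = 23.2222, running total 193.22
Total 193.22.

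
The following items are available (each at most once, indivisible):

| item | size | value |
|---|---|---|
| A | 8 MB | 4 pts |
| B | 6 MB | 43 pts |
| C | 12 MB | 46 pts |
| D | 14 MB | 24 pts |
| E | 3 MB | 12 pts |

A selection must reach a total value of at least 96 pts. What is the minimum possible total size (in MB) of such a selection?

Subsets with value ≥ 96, sorted by total size:
- B+C+E: size 21, value 101
- A+B+C+E: size 29, value 105
- B+C+D: size 32, value 113
- B+C+D+E: size 35, value 125
Minimum size: 21 MB.

21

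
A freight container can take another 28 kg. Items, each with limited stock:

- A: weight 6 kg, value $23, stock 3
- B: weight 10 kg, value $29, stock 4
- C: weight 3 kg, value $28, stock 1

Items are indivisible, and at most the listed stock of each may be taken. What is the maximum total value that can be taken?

Best selections within weight 28 and stock limits:
- 2×A + 1×B + 1×C: weight 25, value 103
- 3×A + 1×B: weight 28, value 98
- 3×A + 1×C: weight 21, value 97
- 2×B + 1×C: weight 23, value 86
Best: $103.

$103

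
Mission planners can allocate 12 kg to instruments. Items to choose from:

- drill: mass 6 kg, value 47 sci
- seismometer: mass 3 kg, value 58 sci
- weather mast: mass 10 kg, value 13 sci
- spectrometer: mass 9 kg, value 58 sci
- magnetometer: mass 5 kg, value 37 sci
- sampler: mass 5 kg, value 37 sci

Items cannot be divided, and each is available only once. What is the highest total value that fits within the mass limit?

116 sci

Check high-value combinations within 12 kg:
- seismometer+spectrometer: mass 3+9=12, value 58+58=116
- drill+seismometer: mass 6+3=9, value 47+58=105
- seismometer+magnetometer: mass 3+5=8, value 58+37=95
- seismometer+sampler: mass 3+5=8, value 58+37=95
Best: 116 sci.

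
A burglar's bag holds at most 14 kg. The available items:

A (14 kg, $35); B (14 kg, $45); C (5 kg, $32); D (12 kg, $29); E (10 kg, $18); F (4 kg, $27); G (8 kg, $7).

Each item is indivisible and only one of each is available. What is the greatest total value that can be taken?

This is a 0/1 knapsack; check combinations near the capacity.
- C+F: weight 5+4=9, value 32+27=59
- B: weight 14, value 45
- E+F: weight 10+4=14, value 18+27=45
- C+G: weight 5+8=13, value 32+7=39
- A: weight 14, value 35
Best: $59.

$59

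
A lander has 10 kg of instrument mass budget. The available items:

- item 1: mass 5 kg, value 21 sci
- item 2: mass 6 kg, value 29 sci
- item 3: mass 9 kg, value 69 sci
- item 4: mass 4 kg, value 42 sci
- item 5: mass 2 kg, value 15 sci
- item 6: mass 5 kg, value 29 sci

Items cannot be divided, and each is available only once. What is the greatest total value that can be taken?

71 sci

This is a 0/1 knapsack; check combinations near the capacity.
- item 4+item 6: mass 4+5=9, value 42+29=71
- item 2+item 4: mass 6+4=10, value 29+42=71
- item 3: mass 9, value 69
- item 1+item 4: mass 5+4=9, value 21+42=63
Best: 71 sci.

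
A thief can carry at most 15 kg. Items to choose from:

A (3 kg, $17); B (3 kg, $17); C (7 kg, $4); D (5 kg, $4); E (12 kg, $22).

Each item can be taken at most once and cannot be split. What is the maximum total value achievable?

Check high-value combinations within 15 kg:
- A+E: weight 3+12=15, value 17+22=39
- B+E: weight 3+12=15, value 17+22=39
- A+B+D: weight 3+3+5=11, value 17+17+4=38
- A+B+C: weight 3+3+7=13, value 17+17+4=38
Best: $39.

$39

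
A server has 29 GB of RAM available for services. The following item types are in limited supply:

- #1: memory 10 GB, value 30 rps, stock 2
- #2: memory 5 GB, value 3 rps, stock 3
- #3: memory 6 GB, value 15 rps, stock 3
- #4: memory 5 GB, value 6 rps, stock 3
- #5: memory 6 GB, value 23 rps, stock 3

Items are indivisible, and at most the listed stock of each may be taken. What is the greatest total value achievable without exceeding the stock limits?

Best selections within memory 29 and stock limits:
- 1×#1 + 3×#5: memory 28, value 99
- 1×#1 + 1×#3 + 2×#5: memory 28, value 91
- 1×#3 + 1×#4 + 3×#5: memory 29, value 90
Best: 99 rps.

99 rps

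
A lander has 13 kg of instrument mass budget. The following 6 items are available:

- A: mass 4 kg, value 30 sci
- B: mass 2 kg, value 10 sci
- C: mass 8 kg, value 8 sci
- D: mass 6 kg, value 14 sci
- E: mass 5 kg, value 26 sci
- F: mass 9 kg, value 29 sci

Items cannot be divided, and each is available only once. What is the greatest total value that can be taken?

66 sci

Check high-value combinations within 13 kg:
- A+B+E: mass 4+2+5=11, value 30+10+26=66
- A+F: mass 4+9=13, value 30+29=59
- A+E: mass 4+5=9, value 30+26=56
Best: 66 sci.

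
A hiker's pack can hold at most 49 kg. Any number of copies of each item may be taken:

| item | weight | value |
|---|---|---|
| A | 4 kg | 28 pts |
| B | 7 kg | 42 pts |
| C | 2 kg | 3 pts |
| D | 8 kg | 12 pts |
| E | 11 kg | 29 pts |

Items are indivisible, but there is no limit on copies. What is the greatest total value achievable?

336 pts

Best value-per-unit is A at 28/4, and filling with it alone uses weight 12×4=48. No mix of the others beats 12×28 = 336.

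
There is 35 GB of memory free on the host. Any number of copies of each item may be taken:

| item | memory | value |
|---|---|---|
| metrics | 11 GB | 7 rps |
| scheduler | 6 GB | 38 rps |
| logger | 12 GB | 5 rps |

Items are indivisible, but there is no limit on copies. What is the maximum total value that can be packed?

Best value-per-unit is scheduler at 38/6, and filling with it alone uses memory 5×6=30. No mix of the others beats 5×38 = 190.

190 rps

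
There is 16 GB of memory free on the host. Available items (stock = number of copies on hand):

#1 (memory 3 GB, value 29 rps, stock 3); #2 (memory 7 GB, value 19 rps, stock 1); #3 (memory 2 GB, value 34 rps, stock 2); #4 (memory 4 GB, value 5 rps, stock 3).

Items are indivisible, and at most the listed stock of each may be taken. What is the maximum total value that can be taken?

155 rps

Top feasible selections:
- 3×#1 + 2×#3: memory 13, value 155
- 2×#1 + 2×#3 + 1×#4: memory 14, value 131
- 2×#1 + 2×#3: memory 10, value 126
Best: 155 rps.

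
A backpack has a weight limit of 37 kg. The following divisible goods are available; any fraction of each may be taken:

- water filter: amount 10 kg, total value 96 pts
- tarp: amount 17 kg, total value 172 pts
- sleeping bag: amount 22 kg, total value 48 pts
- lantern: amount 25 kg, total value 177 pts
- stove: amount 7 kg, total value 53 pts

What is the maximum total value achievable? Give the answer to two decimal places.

342.24

Take in order of value per unit:
- tarp (172/17 per unit): all 17 → value 172, running total 172.00
- water filter (96/10 per unit): all 10 → value 96, running total 268.00
- stove (53/7 per unit): all 7 → value 53, running total 321.00
- lantern (177/25 per unit): 3 of 25 → value 3×177/25 = 21.2400, running total 342.24
Total 342.24.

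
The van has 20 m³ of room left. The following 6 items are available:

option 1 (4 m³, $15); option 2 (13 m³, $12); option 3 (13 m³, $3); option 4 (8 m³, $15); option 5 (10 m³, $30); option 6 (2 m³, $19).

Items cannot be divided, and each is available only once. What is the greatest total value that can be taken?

$64

Check high-value combinations within 20 m³:
- option 1+option 5+option 6: volume 4+10+2=16, value 15+30+19=64
- option 4+option 5+option 6: volume 8+10+2=20, value 15+30+19=64
- option 5+option 6: volume 10+2=12, value 30+19=49
- option 1+option 4+option 6: volume 4+8+2=14, value 15+15+19=49
Best: $64.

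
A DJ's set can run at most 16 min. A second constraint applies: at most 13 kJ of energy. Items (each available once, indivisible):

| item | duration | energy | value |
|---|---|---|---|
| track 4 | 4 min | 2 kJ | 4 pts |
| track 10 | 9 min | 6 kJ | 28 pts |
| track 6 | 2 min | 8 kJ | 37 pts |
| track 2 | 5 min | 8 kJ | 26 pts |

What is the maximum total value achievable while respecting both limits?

41 pts

Feasible sets respecting both limits:
- track 4+track 6: duration 6, energy 10, value 41
- track 6: duration 2, energy 8, value 37
- track 4+track 10: duration 13, energy 8, value 32
Best: 41 pts.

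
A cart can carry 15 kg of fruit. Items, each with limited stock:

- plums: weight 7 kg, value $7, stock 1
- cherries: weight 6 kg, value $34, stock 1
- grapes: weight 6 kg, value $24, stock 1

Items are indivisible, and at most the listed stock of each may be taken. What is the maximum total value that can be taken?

$58

Top feasible selections:
- 1×cherries + 1×grapes: weight 12, value 58
- 1×plums + 1×cherries: weight 13, value 41
Best: $58.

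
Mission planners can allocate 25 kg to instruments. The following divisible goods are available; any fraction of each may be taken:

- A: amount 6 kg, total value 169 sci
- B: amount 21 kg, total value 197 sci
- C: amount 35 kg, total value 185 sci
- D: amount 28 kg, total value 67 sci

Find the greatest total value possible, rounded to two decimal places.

347.24

Take in order of value per unit:
- A (169/6 per unit): all 6 → value 169, running total 169.00
- B (197/21 per unit): 19 of 21 → value 19×197/21 = 178.2381, running total 347.24
Total 347.24.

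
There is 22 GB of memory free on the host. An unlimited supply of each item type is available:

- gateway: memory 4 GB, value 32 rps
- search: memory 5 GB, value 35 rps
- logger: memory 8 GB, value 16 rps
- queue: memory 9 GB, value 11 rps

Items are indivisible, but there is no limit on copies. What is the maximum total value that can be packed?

166 rps

Best value-per-unit is gateway at 32/4; filling with it alone gives 5×32 = 160.
Optimal mix: 3×gateway + 2×search → memory 22, value 166.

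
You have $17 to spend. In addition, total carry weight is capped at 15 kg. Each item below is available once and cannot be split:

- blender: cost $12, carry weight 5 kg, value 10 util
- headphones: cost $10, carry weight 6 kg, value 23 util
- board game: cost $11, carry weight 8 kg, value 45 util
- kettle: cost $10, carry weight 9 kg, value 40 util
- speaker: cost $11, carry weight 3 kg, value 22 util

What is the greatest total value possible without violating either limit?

45 util

Feasible sets respecting both limits:
- board game: cost 11, carry weight 8, value 45
- kettle: cost 10, carry weight 9, value 40
- headphones: cost 10, carry weight 6, value 23
- speaker: cost 11, carry weight 3, value 22
Best: 45 util.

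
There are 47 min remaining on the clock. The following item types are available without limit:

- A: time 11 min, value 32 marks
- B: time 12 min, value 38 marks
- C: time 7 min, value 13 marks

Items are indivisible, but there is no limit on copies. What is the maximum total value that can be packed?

Best value-per-unit is B at 38/12; filling with it alone gives 3×38 = 114.
Optimal mix: 1×A + 3×B → time 47, value 146.

146 marks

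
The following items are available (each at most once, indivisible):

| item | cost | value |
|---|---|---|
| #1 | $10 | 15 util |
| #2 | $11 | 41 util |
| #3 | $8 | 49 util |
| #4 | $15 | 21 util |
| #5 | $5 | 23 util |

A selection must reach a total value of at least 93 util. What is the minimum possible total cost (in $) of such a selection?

Subsets with value ≥ 93, sorted by total cost:
- #2+#3+#5: cost 24, value 113
- #3+#4+#5: cost 28, value 93
- #1+#2+#3: cost 29, value 105
Minimum cost: 24 $.

24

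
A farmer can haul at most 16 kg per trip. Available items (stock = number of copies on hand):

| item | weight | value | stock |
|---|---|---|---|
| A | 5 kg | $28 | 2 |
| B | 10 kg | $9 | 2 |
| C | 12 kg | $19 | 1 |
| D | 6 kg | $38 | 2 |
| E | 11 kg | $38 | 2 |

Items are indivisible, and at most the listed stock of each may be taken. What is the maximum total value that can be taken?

Best selections within weight 16 and stock limits:
- 2×A + 1×D: weight 16, value 94
- 2×D: weight 12, value 76
- 1×A + 1×D: weight 11, value 66
Best: $94.

$94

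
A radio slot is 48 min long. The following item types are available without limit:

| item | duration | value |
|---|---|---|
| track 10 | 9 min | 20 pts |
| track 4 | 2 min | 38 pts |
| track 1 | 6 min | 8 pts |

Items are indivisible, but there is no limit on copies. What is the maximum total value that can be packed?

912 pts

Best value-per-unit is track 4 at 38/2, and filling with it alone uses duration 24×2=48. No mix of the others beats 24×38 = 912.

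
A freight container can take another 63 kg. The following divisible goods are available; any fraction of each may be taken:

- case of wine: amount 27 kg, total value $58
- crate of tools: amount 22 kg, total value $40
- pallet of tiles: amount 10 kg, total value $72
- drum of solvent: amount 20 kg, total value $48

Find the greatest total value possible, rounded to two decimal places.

Take in order of value per unit:
- pallet of tiles (72/10 per unit): all 10 → value 72, running total 72.00
- drum of solvent (48/20 per unit): all 20 → value 48, running total 120.00
- case of wine (58/27 per unit): all 27 → value 58, running total 178.00
- crate of tools (40/22 per unit): 6 of 22 → value 6×40/22 = 10.9091, running total 188.91
Total 188.91.

188.91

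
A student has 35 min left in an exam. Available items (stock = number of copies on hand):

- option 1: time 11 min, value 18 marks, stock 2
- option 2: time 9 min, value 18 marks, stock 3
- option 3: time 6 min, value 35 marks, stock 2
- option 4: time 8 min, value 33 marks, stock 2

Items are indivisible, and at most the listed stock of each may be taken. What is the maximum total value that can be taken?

Best selections within time 35 and stock limits:
- 2×option 3 + 2×option 4: time 28, value 136
- 1×option 2 + 2×option 3 + 1×option 4: time 29, value 121
- 1×option 1 + 2×option 3 + 1×option 4: time 31, value 121
- 1×option 2 + 1×option 3 + 2×option 4: time 31, value 119
Best: 136 marks.

136 marks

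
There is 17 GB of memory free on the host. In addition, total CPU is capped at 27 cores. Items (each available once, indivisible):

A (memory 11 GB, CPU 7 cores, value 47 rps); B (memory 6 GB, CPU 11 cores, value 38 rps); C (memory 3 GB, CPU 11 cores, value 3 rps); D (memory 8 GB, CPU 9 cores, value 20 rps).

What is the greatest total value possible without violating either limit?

85 rps

Feasible sets respecting both limits:
- A+B: memory 17, CPU 18, value 85
- B+D: memory 14, CPU 20, value 58
- A+C: memory 14, CPU 18, value 50
- A: memory 11, CPU 7, value 47
Best: 85 rps.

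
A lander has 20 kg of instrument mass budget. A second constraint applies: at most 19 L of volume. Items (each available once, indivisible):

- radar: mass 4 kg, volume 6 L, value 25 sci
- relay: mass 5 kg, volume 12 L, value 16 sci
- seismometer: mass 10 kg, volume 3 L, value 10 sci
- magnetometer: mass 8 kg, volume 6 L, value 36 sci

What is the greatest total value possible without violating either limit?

Feasible sets respecting both limits:
- radar+magnetometer: mass 12, volume 12, value 61
- relay+magnetometer: mass 13, volume 18, value 52
- seismometer+magnetometer: mass 18, volume 9, value 46
- radar+relay: mass 9, volume 18, value 41
Best: 61 sci.

61 sci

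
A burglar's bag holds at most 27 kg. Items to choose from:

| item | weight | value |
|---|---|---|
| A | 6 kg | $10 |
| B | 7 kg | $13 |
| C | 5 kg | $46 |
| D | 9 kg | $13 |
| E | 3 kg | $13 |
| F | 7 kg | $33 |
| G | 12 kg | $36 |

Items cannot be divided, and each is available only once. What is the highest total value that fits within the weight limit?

Check high-value combinations within 27 kg:
- C+E+F+G: weight 5+3+7+12=27, value 46+13+33+36=128
- C+F+G: weight 5+7+12=24, value 46+33+36=115
- B+C+E+G: weight 7+5+3+12=27, value 13+46+13+36=108
Best: $128.

$128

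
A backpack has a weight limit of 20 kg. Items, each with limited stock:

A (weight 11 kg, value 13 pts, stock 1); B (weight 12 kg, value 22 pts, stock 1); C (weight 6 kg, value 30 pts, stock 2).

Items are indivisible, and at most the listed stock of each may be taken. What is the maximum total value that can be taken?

Best selections within weight 20 and stock limits:
- 2×C: weight 12, value 60
- 1×B + 1×C: weight 18, value 52
- 1×A + 1×C: weight 17, value 43
Best: 60 pts.

60 pts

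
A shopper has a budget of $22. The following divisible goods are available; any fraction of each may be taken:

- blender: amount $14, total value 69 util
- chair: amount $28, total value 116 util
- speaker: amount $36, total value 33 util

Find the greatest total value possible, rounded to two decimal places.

Take in order of value per unit:
- blender (69/14 per unit): all 14 → value 69, running total 69.00
- chair (116/28 per unit): 8 of 28 → value 8×116/28 = 33.1429, running total 102.14
Total 102.14.

102.14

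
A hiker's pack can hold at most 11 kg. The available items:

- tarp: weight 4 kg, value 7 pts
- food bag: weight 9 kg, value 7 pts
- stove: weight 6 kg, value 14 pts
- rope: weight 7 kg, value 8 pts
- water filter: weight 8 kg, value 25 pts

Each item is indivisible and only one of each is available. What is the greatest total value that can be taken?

Check high-value combinations within 11 kg:
- water filter: weight 8, value 25
- tarp+stove: weight 4+6=10, value 7+14=21
- tarp+rope: weight 4+7=11, value 7+8=15
- stove: weight 6, value 14
Best: 25 pts.

25 pts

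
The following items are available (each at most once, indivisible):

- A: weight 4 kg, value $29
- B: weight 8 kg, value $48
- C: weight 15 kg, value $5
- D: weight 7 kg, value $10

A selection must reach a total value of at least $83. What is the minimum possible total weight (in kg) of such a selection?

19

Subsets with value ≥ 83, sorted by total weight:
- A+B+D: weight 19, value 87
- A+B+C+D: weight 34, value 92
Minimum weight: 19 kg.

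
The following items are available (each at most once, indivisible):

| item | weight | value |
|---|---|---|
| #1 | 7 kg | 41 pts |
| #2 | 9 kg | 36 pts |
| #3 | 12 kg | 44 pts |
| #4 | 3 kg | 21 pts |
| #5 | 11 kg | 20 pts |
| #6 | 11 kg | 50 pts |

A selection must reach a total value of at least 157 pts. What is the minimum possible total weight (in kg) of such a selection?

39

Subsets with value ≥ 157, sorted by total weight:
- #1+#2+#3+#6: weight 39, value 171
- #1+#2+#4+#5+#6: weight 41, value 168
- #1+#2+#3+#4+#6: weight 42, value 192
- #1+#2+#3+#4+#5: weight 42, value 162
Minimum weight: 39 kg.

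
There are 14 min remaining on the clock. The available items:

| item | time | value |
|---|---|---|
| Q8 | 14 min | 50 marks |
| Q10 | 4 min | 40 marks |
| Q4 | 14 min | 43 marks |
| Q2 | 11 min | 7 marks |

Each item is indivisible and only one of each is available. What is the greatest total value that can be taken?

50 marks

Check high-value combinations within 14 min:
- Q8: time 14, value 50
- Q4: time 14, value 43
- Q10: time 4, value 40
- Q2: time 11, value 7
Best: 50 marks.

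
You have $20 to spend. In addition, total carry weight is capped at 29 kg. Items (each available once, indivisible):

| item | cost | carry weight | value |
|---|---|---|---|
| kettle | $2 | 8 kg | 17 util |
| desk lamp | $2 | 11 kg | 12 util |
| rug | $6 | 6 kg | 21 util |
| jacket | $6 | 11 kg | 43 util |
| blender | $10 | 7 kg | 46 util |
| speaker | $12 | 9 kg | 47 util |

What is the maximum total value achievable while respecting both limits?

Feasible sets respecting both limits:
- kettle+jacket+speaker: cost 20, carry weight 28, value 107
- kettle+jacket+blender: cost 18, carry weight 26, value 106
- desk lamp+jacket+blender: cost 18, carry weight 29, value 101
Best: 107 util.

107 util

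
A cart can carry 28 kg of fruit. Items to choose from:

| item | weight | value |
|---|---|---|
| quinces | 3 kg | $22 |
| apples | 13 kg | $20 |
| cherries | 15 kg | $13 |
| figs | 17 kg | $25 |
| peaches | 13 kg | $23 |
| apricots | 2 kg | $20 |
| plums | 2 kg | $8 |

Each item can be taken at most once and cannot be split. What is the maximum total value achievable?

This is a 0/1 knapsack; check combinations near the capacity.
- quinces+figs+apricots+plums: weight 3+17+2+2=24, value 22+25+20+8=75
- quinces+peaches+apricots+plums: weight 3+13+2+2=20, value 22+23+20+8=73
- quinces+apples+apricots+plums: weight 3+13+2+2=20, value 22+20+20+8=70
Best: $75.

$75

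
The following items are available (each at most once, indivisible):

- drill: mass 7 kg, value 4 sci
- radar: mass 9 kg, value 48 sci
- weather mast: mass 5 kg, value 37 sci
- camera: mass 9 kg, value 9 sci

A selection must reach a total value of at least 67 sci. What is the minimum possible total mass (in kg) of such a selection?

14

Subsets with value ≥ 67, sorted by total mass:
- radar+weather mast: mass 14, value 85
- drill+radar+weather mast: mass 21, value 89
- radar+weather mast+camera: mass 23, value 94
Minimum mass: 14 kg.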